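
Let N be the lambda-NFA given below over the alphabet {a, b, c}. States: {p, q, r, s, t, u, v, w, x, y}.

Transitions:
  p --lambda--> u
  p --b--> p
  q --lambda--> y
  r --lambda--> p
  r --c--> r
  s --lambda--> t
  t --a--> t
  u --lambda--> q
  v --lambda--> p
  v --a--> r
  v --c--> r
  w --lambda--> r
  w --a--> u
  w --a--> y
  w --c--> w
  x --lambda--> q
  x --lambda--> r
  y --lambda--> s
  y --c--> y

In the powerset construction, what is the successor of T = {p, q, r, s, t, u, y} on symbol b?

p on b → {p}.
No b-transition from q, r, s, t, u, y.
Union after reading b: {p}.
Now take the lambda-closure:
From p via lambda: add u.
From u via lambda: add q.
From q via lambda: add y.
From y via lambda: add s.
From s via lambda: add t.
No new states can be added; the closed set is {p, q, s, t, u, y}.

{p, q, s, t, u, y}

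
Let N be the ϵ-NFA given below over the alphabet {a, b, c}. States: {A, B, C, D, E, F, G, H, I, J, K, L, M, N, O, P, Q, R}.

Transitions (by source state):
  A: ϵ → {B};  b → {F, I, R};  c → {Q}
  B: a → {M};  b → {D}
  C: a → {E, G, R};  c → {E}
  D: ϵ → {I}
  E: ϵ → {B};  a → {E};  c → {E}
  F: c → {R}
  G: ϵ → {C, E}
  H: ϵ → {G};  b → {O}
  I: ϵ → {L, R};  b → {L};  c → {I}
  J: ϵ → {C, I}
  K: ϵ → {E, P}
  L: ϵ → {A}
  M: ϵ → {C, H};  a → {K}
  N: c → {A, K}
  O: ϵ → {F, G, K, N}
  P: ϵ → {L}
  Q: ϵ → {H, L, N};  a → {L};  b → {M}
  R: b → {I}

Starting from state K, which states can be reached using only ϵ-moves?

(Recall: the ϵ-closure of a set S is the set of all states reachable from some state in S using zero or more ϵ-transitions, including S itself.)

{A, B, E, K, L, P}

Start with {K}.
From K via ϵ: add E, P.
From E via ϵ: add B.
From P via ϵ: add L.
From L via ϵ: add A.
No new states can be added; the closed set is {A, B, E, K, L, P}.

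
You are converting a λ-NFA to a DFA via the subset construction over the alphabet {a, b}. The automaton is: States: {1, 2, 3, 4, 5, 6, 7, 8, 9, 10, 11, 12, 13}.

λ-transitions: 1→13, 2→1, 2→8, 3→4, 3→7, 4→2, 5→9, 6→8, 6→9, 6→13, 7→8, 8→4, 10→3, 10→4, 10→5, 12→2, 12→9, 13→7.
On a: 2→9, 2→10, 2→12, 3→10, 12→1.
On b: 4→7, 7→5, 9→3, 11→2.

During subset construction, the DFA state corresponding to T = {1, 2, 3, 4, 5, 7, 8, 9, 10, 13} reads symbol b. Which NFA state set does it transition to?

{1, 2, 3, 4, 5, 7, 8, 9, 13}

4 on b → {7}.
7 on b → {5}.
9 on b → {3}.
No b-transition from 1, 2, 3, 5, 8, 10, 13.
Union after reading b: {3, 5, 7}.
Now take the λ-closure:
From 3 via λ: add 4.
From 5 via λ: add 9.
From 7 via λ: add 8.
From 4 via λ: add 2.
From 2 via λ: add 1.
From 1 via λ: add 13.
No new states can be added; the closed set is {1, 2, 3, 4, 5, 7, 8, 9, 13}.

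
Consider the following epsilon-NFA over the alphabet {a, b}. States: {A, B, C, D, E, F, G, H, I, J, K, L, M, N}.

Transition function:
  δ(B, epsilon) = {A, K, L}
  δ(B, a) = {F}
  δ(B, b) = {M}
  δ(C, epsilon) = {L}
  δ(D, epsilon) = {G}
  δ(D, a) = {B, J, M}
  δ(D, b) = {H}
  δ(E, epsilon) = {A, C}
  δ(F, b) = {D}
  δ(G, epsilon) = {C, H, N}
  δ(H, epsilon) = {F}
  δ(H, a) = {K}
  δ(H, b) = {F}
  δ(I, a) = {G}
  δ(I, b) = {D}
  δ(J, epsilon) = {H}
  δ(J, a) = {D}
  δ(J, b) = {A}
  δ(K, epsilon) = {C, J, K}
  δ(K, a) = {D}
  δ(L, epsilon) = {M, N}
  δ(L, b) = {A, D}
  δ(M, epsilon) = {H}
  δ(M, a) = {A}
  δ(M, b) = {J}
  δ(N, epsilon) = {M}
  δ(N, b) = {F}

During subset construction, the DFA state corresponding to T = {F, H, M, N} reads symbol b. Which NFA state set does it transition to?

{C, D, F, G, H, J, L, M, N}

F on b → {D}.
H on b → {F}.
M on b → {J}.
N on b → {F}.
Union after reading b: {D, F, J}.
Now take the epsilon-closure:
From D via epsilon: add G.
From J via epsilon: add H.
From G via epsilon: add C, N.
From C via epsilon: add L.
From N via epsilon: add M.
No new states can be added; the closed set is {C, D, F, G, H, J, L, M, N}.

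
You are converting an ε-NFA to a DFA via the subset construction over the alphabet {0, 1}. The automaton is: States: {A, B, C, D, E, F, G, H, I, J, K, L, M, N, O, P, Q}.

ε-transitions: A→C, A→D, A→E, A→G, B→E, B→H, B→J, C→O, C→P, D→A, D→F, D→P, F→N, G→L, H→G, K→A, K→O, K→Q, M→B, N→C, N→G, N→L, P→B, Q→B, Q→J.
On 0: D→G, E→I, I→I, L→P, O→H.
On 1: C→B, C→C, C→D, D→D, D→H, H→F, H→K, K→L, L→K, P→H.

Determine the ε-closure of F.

{B, C, E, F, G, H, J, L, N, O, P}

Start with {F}.
From F via ε: add N.
From N via ε: add C, G, L.
From C via ε: add O, P.
From P via ε: add B.
From B via ε: add E, H, J.
No new states can be added; the closed set is {B, C, E, F, G, H, J, L, N, O, P}.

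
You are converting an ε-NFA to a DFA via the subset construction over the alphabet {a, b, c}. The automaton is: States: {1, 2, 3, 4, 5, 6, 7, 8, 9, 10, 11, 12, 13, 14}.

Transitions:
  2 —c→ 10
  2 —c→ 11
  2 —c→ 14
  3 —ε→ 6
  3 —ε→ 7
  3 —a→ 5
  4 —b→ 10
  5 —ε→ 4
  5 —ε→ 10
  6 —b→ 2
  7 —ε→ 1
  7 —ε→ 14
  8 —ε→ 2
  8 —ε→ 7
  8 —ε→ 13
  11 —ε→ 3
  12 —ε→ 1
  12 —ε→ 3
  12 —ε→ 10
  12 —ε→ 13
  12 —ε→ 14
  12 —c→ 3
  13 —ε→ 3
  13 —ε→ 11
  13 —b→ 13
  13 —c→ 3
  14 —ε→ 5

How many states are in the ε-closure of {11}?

9

Start with {11}.
From 11 via ε: add 3.
From 3 via ε: add 6, 7.
From 7 via ε: add 1, 14.
From 14 via ε: add 5.
From 5 via ε: add 4, 10.
ε-closure = {1, 3, 4, 5, 6, 7, 10, 11, 14}, which has 9 states.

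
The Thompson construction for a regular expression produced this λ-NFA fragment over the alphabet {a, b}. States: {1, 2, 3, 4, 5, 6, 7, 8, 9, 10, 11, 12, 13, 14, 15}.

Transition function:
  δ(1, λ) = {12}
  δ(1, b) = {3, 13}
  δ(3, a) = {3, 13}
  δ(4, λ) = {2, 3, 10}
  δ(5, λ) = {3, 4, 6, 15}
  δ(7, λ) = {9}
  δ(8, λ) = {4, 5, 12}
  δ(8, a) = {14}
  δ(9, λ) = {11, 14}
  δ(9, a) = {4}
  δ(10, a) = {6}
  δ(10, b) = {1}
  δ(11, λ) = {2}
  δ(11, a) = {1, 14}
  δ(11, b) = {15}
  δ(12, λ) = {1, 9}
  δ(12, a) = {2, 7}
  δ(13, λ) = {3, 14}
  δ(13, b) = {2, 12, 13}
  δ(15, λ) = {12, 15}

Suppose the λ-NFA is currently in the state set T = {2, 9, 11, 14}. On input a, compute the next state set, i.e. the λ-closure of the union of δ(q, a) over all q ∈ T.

{1, 2, 3, 4, 9, 10, 11, 12, 14}

9 on a → {4}.
11 on a → {1, 14}.
No a-transition from 2, 14.
Union after reading a: {1, 4, 14}.
Now take the λ-closure:
From 1 via λ: add 12.
From 4 via λ: add 2, 3, 10.
From 12 via λ: add 9.
From 9 via λ: add 11.
No new states can be added; the closed set is {1, 2, 3, 4, 9, 10, 11, 12, 14}.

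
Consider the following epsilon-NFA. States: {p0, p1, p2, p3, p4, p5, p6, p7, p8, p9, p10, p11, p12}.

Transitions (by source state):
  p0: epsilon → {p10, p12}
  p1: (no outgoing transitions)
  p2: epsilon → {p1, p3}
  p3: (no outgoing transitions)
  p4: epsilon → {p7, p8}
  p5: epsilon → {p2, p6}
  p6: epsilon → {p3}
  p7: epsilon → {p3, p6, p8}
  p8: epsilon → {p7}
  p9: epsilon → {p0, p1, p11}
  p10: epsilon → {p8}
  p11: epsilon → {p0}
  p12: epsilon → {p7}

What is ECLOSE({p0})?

{p0, p3, p6, p7, p8, p10, p12}

Start with {p0}.
From p0 via epsilon: add p10, p12.
From p10 via epsilon: add p8.
From p12 via epsilon: add p7.
From p7 via epsilon: add p3, p6.
No new states can be added; the closed set is {p0, p3, p6, p7, p8, p10, p12}.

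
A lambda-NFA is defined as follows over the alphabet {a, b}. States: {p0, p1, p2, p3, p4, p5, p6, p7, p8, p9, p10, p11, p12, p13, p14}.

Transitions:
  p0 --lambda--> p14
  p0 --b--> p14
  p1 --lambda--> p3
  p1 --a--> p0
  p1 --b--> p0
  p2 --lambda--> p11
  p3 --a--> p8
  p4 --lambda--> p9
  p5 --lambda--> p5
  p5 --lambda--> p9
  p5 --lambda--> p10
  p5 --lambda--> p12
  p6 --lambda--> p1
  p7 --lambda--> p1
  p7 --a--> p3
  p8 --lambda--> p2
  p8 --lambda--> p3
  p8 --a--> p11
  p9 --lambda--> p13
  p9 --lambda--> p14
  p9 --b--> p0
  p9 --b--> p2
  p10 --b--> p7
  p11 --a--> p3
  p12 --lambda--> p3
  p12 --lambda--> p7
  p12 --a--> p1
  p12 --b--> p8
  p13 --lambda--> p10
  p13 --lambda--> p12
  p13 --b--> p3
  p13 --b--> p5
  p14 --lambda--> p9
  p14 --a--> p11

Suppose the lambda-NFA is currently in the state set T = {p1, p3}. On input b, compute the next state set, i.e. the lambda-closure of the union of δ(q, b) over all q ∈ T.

p1 on b → {p0}.
No b-transition from p3.
Union after reading b: {p0}.
Now take the lambda-closure:
From p0 via lambda: add p14.
From p14 via lambda: add p9.
From p9 via lambda: add p13.
From p13 via lambda: add p10, p12.
From p12 via lambda: add p3, p7.
From p7 via lambda: add p1.
No new states can be added; the closed set is {p0, p1, p3, p7, p9, p10, p12, p13, p14}.

{p0, p1, p3, p7, p9, p10, p12, p13, p14}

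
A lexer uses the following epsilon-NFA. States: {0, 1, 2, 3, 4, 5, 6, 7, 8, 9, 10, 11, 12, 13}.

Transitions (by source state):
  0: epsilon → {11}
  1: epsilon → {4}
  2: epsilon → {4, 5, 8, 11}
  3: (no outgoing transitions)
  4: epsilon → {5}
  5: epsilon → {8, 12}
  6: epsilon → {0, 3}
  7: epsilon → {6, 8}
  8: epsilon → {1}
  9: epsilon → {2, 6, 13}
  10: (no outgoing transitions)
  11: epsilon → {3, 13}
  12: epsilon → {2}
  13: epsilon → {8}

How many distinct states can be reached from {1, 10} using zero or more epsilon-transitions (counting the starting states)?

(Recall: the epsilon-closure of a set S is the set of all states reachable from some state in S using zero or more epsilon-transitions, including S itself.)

Start with {1, 10}.
From 1 via epsilon: add 4.
From 4 via epsilon: add 5.
From 5 via epsilon: add 8, 12.
From 12 via epsilon: add 2.
From 2 via epsilon: add 11.
From 11 via epsilon: add 3, 13.
epsilon-closure = {1, 2, 3, 4, 5, 8, 10, 11, 12, 13}, which has 10 states.

10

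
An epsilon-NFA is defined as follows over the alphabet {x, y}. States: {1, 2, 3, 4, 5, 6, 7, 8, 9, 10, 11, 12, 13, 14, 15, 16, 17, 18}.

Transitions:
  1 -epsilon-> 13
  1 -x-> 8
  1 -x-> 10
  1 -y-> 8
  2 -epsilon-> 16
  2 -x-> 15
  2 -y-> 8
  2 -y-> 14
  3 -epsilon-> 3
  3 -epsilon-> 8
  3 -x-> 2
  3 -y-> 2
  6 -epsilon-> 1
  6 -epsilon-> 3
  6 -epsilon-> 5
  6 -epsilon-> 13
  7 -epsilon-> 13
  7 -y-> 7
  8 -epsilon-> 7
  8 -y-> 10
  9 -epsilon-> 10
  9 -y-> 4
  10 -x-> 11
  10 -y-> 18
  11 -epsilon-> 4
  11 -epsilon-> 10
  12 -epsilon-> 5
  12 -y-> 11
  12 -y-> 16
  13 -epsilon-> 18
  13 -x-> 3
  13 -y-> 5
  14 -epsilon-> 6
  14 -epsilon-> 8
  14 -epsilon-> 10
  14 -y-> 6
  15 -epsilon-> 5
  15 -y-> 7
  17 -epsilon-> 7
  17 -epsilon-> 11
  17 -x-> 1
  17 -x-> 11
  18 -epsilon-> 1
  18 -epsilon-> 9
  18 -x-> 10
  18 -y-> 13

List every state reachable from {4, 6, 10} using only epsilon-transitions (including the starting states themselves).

Start with {4, 6, 10}.
From 6 via epsilon: add 1, 3, 5, 13.
From 3 via epsilon: add 8.
From 13 via epsilon: add 18.
From 8 via epsilon: add 7.
From 18 via epsilon: add 9.
No new states can be added; the closed set is {1, 3, 4, 5, 6, 7, 8, 9, 10, 13, 18}.

{1, 3, 4, 5, 6, 7, 8, 9, 10, 13, 18}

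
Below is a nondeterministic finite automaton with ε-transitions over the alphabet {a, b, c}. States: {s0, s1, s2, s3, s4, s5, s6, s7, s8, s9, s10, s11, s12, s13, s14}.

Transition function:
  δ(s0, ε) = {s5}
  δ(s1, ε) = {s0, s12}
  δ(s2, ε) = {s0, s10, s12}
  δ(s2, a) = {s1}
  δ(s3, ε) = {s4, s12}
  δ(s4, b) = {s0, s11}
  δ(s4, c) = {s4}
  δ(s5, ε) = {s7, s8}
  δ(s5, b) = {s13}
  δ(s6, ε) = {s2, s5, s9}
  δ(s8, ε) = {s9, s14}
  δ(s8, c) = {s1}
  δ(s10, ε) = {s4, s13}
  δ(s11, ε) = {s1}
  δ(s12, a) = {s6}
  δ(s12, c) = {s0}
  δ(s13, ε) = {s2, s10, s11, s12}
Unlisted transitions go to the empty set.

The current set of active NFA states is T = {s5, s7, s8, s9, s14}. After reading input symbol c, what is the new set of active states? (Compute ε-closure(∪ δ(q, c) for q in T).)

s8 on c → {s1}.
No c-transition from s5, s7, s9, s14.
Union after reading c: {s1}.
Now take the ε-closure:
From s1 via ε: add s0, s12.
From s0 via ε: add s5.
From s5 via ε: add s7, s8.
From s8 via ε: add s9, s14.
No new states can be added; the closed set is {s0, s1, s5, s7, s8, s9, s12, s14}.

{s0, s1, s5, s7, s8, s9, s12, s14}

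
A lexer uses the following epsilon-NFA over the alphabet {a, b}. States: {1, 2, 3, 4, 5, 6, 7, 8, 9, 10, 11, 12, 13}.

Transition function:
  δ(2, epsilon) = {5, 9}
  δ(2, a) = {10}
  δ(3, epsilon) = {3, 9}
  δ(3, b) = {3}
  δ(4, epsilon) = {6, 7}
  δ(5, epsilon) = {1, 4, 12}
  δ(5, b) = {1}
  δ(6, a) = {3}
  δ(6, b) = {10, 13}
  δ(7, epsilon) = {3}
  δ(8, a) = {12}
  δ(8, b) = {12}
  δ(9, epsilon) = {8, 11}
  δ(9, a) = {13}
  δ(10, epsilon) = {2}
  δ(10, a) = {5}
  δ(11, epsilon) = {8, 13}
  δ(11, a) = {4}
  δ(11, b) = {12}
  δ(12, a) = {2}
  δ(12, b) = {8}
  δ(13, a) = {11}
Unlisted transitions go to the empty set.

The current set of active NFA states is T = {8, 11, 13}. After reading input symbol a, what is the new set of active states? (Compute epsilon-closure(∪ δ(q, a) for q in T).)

8 on a → {12}.
11 on a → {4}.
13 on a → {11}.
Union after reading a: {4, 11, 12}.
Now take the epsilon-closure:
From 4 via epsilon: add 6, 7.
From 11 via epsilon: add 8, 13.
From 7 via epsilon: add 3.
From 3 via epsilon: add 9.
No new states can be added; the closed set is {3, 4, 6, 7, 8, 9, 11, 12, 13}.

{3, 4, 6, 7, 8, 9, 11, 12, 13}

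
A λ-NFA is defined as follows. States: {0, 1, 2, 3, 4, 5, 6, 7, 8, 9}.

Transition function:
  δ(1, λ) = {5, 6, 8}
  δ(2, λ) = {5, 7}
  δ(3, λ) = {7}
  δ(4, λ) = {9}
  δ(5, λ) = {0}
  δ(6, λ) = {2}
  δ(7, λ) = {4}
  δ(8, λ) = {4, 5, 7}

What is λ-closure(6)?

{0, 2, 4, 5, 6, 7, 9}

Start with {6}.
From 6 via λ: add 2.
From 2 via λ: add 5, 7.
From 5 via λ: add 0.
From 7 via λ: add 4.
From 4 via λ: add 9.
No new states can be added; the closed set is {0, 2, 4, 5, 6, 7, 9}.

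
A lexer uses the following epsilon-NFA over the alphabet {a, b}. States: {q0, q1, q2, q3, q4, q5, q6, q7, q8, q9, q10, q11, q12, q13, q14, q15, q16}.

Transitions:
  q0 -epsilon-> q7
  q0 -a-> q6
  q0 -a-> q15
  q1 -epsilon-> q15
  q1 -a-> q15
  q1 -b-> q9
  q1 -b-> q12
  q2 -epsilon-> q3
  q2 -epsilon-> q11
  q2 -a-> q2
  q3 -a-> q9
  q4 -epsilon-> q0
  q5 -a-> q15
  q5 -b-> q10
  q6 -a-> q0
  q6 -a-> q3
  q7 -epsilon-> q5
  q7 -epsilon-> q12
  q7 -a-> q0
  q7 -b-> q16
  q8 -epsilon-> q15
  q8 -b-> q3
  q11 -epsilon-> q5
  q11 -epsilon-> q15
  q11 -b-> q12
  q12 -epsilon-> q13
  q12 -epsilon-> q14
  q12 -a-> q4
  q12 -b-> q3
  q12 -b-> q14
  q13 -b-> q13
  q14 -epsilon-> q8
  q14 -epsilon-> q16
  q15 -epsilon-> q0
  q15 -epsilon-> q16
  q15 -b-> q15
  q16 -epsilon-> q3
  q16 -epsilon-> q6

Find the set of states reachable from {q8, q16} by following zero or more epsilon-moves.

Start with {q8, q16}.
From q8 via epsilon: add q15.
From q16 via epsilon: add q3, q6.
From q15 via epsilon: add q0.
From q0 via epsilon: add q7.
From q7 via epsilon: add q5, q12.
From q12 via epsilon: add q13, q14.
No new states can be added; the closed set is {q0, q3, q5, q6, q7, q8, q12, q13, q14, q15, q16}.

{q0, q3, q5, q6, q7, q8, q12, q13, q14, q15, q16}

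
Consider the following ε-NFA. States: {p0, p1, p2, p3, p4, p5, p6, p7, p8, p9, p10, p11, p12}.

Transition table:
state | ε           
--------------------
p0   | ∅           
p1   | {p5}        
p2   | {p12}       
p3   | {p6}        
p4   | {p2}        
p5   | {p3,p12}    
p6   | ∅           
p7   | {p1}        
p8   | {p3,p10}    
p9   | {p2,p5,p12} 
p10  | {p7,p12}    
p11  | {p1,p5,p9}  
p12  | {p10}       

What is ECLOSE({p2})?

{p1, p2, p3, p5, p6, p7, p10, p12}

Start with {p2}.
From p2 via ε: add p12.
From p12 via ε: add p10.
From p10 via ε: add p7.
From p7 via ε: add p1.
From p1 via ε: add p5.
From p5 via ε: add p3.
From p3 via ε: add p6.
No new states can be added; the closed set is {p1, p2, p3, p5, p6, p7, p10, p12}.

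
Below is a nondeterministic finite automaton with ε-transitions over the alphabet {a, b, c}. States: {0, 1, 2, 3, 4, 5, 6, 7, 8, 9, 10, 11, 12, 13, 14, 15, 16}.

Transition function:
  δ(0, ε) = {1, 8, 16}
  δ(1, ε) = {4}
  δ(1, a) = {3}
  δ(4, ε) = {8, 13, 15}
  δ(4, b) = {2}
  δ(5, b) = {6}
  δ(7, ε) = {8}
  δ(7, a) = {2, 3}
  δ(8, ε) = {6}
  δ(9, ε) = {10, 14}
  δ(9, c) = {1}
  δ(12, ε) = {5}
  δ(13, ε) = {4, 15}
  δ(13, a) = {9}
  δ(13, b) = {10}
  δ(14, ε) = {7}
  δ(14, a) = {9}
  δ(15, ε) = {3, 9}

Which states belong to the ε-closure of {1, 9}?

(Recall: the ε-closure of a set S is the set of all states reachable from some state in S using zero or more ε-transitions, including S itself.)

{1, 3, 4, 6, 7, 8, 9, 10, 13, 14, 15}

Start with {1, 9}.
From 1 via ε: add 4.
From 9 via ε: add 10, 14.
From 4 via ε: add 8, 13, 15.
From 14 via ε: add 7.
From 8 via ε: add 6.
From 15 via ε: add 3.
No new states can be added; the closed set is {1, 3, 4, 6, 7, 8, 9, 10, 13, 14, 15}.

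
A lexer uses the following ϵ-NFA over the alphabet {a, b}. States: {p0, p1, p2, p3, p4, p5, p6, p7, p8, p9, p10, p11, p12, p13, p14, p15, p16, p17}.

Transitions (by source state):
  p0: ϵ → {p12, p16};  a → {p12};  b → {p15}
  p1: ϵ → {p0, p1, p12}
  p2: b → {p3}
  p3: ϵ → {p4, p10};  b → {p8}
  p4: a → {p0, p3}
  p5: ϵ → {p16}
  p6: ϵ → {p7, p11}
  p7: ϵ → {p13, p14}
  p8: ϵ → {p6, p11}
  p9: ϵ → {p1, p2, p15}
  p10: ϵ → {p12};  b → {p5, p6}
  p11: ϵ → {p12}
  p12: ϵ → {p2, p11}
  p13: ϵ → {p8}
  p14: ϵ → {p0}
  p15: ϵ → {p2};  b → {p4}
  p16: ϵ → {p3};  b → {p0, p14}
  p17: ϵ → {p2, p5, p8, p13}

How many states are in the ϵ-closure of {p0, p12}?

Start with {p0, p12}.
From p0 via ϵ: add p16.
From p12 via ϵ: add p2, p11.
From p16 via ϵ: add p3.
From p3 via ϵ: add p4, p10.
ϵ-closure = {p0, p2, p3, p4, p10, p11, p12, p16}, which has 8 states.

8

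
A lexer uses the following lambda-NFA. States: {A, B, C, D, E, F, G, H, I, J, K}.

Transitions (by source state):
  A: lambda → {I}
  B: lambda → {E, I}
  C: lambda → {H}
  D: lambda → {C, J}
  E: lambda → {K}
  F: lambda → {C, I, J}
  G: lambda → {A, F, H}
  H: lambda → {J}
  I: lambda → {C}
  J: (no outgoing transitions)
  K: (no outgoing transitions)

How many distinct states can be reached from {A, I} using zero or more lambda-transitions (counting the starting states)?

Start with {A, I}.
From I via lambda: add C.
From C via lambda: add H.
From H via lambda: add J.
lambda-closure = {A, C, H, I, J}, which has 5 states.

5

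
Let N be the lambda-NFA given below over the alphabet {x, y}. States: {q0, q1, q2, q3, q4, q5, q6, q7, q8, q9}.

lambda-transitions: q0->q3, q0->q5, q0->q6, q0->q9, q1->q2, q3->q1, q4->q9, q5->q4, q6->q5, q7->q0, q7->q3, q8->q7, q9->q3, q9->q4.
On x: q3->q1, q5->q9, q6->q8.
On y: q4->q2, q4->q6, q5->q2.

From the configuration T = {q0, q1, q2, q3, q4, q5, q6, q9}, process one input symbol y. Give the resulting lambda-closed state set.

{q1, q2, q3, q4, q5, q6, q9}

q4 on y → {q2, q6}.
q5 on y → {q2}.
No y-transition from q0, q1, q2, q3, q6, q9.
Union after reading y: {q2, q6}.
Now take the lambda-closure:
From q6 via lambda: add q5.
From q5 via lambda: add q4.
From q4 via lambda: add q9.
From q9 via lambda: add q3.
From q3 via lambda: add q1.
No new states can be added; the closed set is {q1, q2, q3, q4, q5, q6, q9}.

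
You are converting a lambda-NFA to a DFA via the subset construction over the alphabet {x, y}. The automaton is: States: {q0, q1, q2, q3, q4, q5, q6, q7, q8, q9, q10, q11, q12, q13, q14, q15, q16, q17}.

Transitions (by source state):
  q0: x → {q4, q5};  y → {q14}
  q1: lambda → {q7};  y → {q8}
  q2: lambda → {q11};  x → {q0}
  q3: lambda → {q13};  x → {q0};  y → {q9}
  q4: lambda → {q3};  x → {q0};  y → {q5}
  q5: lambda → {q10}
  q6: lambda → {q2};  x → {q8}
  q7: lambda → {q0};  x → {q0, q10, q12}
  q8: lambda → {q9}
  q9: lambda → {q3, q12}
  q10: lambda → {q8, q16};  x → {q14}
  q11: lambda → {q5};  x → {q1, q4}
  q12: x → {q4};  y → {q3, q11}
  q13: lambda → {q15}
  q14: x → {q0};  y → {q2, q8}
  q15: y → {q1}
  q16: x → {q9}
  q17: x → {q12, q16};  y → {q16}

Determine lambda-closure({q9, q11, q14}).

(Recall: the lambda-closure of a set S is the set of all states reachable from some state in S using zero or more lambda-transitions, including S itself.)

{q3, q5, q8, q9, q10, q11, q12, q13, q14, q15, q16}

Start with {q9, q11, q14}.
From q9 via lambda: add q3, q12.
From q11 via lambda: add q5.
From q3 via lambda: add q13.
From q5 via lambda: add q10.
From q10 via lambda: add q8, q16.
From q13 via lambda: add q15.
No new states can be added; the closed set is {q3, q5, q8, q9, q10, q11, q12, q13, q14, q15, q16}.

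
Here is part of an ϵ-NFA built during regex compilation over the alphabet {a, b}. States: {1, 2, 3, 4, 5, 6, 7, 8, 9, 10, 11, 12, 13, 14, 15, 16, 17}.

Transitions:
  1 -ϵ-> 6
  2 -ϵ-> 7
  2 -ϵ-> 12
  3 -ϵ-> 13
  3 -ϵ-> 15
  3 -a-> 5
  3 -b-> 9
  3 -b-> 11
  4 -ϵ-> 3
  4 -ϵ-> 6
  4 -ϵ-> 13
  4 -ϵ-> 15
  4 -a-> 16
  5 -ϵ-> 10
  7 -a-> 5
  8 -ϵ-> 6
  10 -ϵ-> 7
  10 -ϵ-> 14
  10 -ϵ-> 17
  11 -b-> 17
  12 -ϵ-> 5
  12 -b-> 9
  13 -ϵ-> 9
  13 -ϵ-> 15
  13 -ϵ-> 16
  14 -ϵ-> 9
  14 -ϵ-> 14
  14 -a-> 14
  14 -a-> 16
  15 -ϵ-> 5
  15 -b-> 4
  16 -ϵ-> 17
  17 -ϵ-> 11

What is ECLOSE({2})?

Start with {2}.
From 2 via ϵ: add 7, 12.
From 12 via ϵ: add 5.
From 5 via ϵ: add 10.
From 10 via ϵ: add 14, 17.
From 14 via ϵ: add 9.
From 17 via ϵ: add 11.
No new states can be added; the closed set is {2, 5, 7, 9, 10, 11, 12, 14, 17}.

{2, 5, 7, 9, 10, 11, 12, 14, 17}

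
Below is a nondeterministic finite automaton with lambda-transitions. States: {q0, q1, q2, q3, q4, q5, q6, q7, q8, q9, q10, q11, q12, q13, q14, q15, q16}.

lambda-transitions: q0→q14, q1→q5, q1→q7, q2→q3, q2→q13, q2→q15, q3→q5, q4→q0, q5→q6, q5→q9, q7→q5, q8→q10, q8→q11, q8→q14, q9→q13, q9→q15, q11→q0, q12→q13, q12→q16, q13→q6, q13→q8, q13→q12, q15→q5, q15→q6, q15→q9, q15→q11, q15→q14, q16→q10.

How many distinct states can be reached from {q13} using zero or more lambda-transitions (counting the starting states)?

9

Start with {q13}.
From q13 via lambda: add q6, q8, q12.
From q8 via lambda: add q10, q11, q14.
From q12 via lambda: add q16.
From q11 via lambda: add q0.
lambda-closure = {q0, q6, q8, q10, q11, q12, q13, q14, q16}, which has 9 states.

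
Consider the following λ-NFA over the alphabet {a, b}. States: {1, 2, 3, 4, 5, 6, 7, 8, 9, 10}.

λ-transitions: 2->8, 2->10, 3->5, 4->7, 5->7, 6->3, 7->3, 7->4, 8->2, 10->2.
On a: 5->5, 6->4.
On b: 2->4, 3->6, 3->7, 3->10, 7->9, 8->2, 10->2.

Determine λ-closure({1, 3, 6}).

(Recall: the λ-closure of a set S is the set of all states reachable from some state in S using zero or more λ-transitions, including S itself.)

Start with {1, 3, 6}.
From 3 via λ: add 5.
From 5 via λ: add 7.
From 7 via λ: add 4.
No new states can be added; the closed set is {1, 3, 4, 5, 6, 7}.

{1, 3, 4, 5, 6, 7}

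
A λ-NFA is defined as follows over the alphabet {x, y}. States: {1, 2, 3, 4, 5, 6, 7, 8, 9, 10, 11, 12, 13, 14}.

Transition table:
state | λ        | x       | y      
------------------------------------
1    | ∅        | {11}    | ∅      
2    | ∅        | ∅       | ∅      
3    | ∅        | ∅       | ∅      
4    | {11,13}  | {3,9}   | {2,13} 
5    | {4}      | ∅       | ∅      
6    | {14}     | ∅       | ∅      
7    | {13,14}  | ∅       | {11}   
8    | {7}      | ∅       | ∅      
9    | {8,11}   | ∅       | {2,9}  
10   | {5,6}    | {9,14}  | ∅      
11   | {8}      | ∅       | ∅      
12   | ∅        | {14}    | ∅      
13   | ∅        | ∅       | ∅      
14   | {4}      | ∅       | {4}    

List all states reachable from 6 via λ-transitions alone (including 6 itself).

Start with {6}.
From 6 via λ: add 14.
From 14 via λ: add 4.
From 4 via λ: add 11, 13.
From 11 via λ: add 8.
From 8 via λ: add 7.
No new states can be added; the closed set is {4, 6, 7, 8, 11, 13, 14}.

{4, 6, 7, 8, 11, 13, 14}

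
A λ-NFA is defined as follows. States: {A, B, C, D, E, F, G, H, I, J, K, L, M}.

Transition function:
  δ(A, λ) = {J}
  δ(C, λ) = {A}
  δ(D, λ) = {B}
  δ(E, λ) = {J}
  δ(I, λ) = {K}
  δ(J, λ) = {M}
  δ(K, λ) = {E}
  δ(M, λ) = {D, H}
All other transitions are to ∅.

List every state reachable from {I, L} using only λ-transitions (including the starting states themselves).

Start with {I, L}.
From I via λ: add K.
From K via λ: add E.
From E via λ: add J.
From J via λ: add M.
From M via λ: add D, H.
From D via λ: add B.
No new states can be added; the closed set is {B, D, E, H, I, J, K, L, M}.

{B, D, E, H, I, J, K, L, M}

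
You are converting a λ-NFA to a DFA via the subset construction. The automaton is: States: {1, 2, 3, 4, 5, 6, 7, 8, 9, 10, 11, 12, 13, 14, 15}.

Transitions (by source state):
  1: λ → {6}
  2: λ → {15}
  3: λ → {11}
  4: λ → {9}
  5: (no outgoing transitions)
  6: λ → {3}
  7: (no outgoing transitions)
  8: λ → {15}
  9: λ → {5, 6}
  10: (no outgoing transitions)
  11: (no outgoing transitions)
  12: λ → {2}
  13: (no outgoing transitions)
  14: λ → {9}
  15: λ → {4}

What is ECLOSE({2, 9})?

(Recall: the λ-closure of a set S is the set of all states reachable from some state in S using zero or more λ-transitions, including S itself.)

Start with {2, 9}.
From 2 via λ: add 15.
From 9 via λ: add 5, 6.
From 6 via λ: add 3.
From 15 via λ: add 4.
From 3 via λ: add 11.
No new states can be added; the closed set is {2, 3, 4, 5, 6, 9, 11, 15}.

{2, 3, 4, 5, 6, 9, 11, 15}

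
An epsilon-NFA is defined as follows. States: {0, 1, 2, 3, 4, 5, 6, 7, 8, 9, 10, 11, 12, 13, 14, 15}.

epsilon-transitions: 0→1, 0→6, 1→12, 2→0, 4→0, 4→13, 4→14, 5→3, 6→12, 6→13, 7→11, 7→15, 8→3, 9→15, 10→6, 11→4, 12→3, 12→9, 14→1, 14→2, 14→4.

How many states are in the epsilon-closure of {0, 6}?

Start with {0, 6}.
From 0 via epsilon: add 1.
From 6 via epsilon: add 12, 13.
From 12 via epsilon: add 3, 9.
From 9 via epsilon: add 15.
epsilon-closure = {0, 1, 3, 6, 9, 12, 13, 15}, which has 8 states.

8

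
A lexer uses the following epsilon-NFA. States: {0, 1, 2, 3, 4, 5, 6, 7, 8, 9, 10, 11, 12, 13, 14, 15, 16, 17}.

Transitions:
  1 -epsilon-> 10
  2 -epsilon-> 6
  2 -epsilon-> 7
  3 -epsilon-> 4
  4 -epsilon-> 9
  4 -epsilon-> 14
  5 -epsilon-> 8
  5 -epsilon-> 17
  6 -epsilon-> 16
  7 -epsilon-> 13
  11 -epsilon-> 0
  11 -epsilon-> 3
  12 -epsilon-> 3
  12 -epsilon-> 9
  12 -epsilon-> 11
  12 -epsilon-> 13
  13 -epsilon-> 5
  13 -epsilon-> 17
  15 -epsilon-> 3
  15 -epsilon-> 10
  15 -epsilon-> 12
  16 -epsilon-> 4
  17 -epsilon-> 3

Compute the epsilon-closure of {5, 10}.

{3, 4, 5, 8, 9, 10, 14, 17}

Start with {5, 10}.
From 5 via epsilon: add 8, 17.
From 17 via epsilon: add 3.
From 3 via epsilon: add 4.
From 4 via epsilon: add 9, 14.
No new states can be added; the closed set is {3, 4, 5, 8, 9, 10, 14, 17}.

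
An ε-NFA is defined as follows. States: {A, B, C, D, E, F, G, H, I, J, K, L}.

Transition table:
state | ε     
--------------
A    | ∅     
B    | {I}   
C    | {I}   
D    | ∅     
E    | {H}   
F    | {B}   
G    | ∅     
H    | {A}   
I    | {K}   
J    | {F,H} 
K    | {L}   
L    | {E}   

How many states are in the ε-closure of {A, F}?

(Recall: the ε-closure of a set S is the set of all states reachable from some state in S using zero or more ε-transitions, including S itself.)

Start with {A, F}.
From F via ε: add B.
From B via ε: add I.
From I via ε: add K.
From K via ε: add L.
From L via ε: add E.
From E via ε: add H.
ε-closure = {A, B, E, F, H, I, K, L}, which has 8 states.

8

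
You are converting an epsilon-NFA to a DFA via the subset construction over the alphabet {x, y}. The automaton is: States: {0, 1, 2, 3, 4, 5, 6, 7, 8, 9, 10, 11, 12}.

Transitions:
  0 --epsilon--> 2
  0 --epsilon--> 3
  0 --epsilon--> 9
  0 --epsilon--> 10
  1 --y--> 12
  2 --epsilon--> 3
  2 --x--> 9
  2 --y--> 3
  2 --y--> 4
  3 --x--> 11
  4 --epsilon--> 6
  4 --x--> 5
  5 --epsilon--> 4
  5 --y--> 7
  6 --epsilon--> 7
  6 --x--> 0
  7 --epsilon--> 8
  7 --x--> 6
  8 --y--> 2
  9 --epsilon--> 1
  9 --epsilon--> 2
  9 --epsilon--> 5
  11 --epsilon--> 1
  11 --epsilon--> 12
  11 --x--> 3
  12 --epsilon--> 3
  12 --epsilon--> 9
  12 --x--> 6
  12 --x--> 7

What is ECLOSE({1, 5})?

{1, 4, 5, 6, 7, 8}

Start with {1, 5}.
From 5 via epsilon: add 4.
From 4 via epsilon: add 6.
From 6 via epsilon: add 7.
From 7 via epsilon: add 8.
No new states can be added; the closed set is {1, 4, 5, 6, 7, 8}.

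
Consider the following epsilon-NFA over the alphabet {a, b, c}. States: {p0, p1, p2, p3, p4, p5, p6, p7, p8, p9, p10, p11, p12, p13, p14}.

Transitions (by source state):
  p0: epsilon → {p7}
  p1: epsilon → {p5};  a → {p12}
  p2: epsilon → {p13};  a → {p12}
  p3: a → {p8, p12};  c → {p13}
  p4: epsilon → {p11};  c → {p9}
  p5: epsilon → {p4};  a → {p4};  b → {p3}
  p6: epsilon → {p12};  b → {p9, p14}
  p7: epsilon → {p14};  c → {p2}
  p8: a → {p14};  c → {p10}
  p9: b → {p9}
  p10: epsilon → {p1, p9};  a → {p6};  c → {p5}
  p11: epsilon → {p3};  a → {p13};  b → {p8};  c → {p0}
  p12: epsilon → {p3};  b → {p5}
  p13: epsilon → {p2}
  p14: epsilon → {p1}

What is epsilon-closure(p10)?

Start with {p10}.
From p10 via epsilon: add p1, p9.
From p1 via epsilon: add p5.
From p5 via epsilon: add p4.
From p4 via epsilon: add p11.
From p11 via epsilon: add p3.
No new states can be added; the closed set is {p1, p3, p4, p5, p9, p10, p11}.

{p1, p3, p4, p5, p9, p10, p11}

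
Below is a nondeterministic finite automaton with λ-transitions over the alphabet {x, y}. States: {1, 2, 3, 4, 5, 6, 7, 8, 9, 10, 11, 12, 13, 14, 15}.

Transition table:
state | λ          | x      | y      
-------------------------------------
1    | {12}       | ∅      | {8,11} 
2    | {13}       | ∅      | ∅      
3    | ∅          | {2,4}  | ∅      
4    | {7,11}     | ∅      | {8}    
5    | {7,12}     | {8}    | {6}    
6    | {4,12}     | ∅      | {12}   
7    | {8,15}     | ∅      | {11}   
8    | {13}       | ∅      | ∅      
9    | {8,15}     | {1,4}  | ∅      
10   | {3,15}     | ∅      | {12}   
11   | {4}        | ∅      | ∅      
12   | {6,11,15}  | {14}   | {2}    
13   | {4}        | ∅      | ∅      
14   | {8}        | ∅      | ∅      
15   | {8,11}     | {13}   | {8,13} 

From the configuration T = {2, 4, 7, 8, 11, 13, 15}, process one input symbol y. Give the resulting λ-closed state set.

{4, 7, 8, 11, 13, 15}

4 on y → {8}.
7 on y → {11}.
15 on y → {8, 13}.
No y-transition from 2, 8, 11, 13.
Union after reading y: {8, 11, 13}.
Now take the λ-closure:
From 11 via λ: add 4.
From 4 via λ: add 7.
From 7 via λ: add 15.
No new states can be added; the closed set is {4, 7, 8, 11, 13, 15}.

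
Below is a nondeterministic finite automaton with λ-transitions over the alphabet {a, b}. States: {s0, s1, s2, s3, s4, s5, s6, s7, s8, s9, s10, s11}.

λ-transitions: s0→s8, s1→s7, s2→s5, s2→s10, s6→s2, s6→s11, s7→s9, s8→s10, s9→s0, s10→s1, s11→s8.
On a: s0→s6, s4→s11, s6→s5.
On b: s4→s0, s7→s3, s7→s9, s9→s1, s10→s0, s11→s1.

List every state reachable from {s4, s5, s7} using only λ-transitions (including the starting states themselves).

Start with {s4, s5, s7}.
From s7 via λ: add s9.
From s9 via λ: add s0.
From s0 via λ: add s8.
From s8 via λ: add s10.
From s10 via λ: add s1.
No new states can be added; the closed set is {s0, s1, s4, s5, s7, s8, s9, s10}.

{s0, s1, s4, s5, s7, s8, s9, s10}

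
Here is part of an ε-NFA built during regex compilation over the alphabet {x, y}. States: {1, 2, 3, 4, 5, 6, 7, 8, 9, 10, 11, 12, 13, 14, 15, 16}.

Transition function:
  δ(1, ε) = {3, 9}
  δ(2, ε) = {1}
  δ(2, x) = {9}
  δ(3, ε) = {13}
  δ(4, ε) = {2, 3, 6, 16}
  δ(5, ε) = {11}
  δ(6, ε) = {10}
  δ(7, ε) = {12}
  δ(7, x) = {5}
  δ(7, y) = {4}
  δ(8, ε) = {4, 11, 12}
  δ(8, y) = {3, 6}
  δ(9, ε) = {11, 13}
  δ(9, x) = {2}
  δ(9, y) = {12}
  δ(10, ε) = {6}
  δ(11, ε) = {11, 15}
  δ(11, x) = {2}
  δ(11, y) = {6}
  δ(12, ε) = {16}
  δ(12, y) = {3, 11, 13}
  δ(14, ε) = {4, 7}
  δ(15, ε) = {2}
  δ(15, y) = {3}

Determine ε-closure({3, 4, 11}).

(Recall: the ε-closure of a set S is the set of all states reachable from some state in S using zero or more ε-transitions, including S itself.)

Start with {3, 4, 11}.
From 3 via ε: add 13.
From 4 via ε: add 2, 6, 16.
From 11 via ε: add 15.
From 2 via ε: add 1.
From 6 via ε: add 10.
From 1 via ε: add 9.
No new states can be added; the closed set is {1, 2, 3, 4, 6, 9, 10, 11, 13, 15, 16}.

{1, 2, 3, 4, 6, 9, 10, 11, 13, 15, 16}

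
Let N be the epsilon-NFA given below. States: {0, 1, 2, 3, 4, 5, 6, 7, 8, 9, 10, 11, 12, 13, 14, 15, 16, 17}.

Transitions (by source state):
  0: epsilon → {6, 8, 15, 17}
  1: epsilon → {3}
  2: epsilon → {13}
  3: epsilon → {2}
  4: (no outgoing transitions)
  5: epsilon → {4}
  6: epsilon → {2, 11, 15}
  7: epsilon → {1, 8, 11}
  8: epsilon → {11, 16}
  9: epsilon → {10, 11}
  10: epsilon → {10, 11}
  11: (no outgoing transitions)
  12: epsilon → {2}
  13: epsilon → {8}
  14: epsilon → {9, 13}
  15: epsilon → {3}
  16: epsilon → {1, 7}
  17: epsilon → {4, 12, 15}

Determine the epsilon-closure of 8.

{1, 2, 3, 7, 8, 11, 13, 16}

Start with {8}.
From 8 via epsilon: add 11, 16.
From 16 via epsilon: add 1, 7.
From 1 via epsilon: add 3.
From 3 via epsilon: add 2.
From 2 via epsilon: add 13.
No new states can be added; the closed set is {1, 2, 3, 7, 8, 11, 13, 16}.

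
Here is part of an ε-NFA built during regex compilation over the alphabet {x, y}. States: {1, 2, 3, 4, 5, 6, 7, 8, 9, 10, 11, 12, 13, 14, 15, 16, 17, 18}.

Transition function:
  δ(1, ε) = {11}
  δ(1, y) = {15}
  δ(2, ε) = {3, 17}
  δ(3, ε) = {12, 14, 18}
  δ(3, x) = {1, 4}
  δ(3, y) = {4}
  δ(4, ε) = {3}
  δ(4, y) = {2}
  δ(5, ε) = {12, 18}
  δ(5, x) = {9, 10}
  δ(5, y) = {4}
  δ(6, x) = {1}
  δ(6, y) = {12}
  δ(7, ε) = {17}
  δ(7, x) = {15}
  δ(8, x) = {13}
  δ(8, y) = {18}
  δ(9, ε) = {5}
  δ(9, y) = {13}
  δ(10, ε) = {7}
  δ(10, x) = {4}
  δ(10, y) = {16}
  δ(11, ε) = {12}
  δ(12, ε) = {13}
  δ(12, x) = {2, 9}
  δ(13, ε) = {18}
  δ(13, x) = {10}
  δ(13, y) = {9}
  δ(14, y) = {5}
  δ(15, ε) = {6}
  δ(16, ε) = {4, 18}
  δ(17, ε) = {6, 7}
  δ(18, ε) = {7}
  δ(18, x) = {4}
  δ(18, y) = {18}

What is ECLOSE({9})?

Start with {9}.
From 9 via ε: add 5.
From 5 via ε: add 12, 18.
From 12 via ε: add 13.
From 18 via ε: add 7.
From 7 via ε: add 17.
From 17 via ε: add 6.
No new states can be added; the closed set is {5, 6, 7, 9, 12, 13, 17, 18}.

{5, 6, 7, 9, 12, 13, 17, 18}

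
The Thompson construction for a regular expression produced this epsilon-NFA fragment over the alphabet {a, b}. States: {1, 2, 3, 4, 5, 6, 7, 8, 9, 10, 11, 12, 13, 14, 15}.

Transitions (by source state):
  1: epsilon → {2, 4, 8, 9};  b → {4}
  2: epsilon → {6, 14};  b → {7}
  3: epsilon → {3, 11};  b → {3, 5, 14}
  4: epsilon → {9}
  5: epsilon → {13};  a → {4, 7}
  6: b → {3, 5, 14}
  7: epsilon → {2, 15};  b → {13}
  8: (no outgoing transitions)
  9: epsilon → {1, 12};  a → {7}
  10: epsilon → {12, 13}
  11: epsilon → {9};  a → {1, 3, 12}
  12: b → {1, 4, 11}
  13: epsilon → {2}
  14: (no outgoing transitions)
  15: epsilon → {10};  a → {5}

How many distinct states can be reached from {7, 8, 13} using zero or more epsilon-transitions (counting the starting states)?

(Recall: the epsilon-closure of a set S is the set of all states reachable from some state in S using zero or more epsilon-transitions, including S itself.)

9

Start with {7, 8, 13}.
From 7 via epsilon: add 2, 15.
From 2 via epsilon: add 6, 14.
From 15 via epsilon: add 10.
From 10 via epsilon: add 12.
epsilon-closure = {2, 6, 7, 8, 10, 12, 13, 14, 15}, which has 9 states.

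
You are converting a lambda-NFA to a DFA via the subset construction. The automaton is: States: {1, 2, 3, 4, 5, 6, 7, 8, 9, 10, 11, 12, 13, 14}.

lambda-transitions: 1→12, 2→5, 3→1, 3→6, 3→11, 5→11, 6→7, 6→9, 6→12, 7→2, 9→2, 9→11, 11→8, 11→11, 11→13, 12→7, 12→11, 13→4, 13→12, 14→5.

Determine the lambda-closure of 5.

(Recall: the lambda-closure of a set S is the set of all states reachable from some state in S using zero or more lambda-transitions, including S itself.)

{2, 4, 5, 7, 8, 11, 12, 13}

Start with {5}.
From 5 via lambda: add 11.
From 11 via lambda: add 8, 13.
From 13 via lambda: add 4, 12.
From 12 via lambda: add 7.
From 7 via lambda: add 2.
No new states can be added; the closed set is {2, 4, 5, 7, 8, 11, 12, 13}.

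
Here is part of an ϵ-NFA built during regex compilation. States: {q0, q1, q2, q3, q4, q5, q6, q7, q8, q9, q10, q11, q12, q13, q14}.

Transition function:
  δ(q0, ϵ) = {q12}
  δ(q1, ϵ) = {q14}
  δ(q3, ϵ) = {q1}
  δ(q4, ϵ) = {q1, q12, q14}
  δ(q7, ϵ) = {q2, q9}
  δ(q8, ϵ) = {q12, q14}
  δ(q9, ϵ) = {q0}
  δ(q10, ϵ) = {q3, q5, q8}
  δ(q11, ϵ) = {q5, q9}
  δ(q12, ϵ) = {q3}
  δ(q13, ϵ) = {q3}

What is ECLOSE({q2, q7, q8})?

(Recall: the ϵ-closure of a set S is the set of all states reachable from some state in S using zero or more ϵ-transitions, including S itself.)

Start with {q2, q7, q8}.
From q7 via ϵ: add q9.
From q8 via ϵ: add q12, q14.
From q9 via ϵ: add q0.
From q12 via ϵ: add q3.
From q3 via ϵ: add q1.
No new states can be added; the closed set is {q0, q1, q2, q3, q7, q8, q9, q12, q14}.

{q0, q1, q2, q3, q7, q8, q9, q12, q14}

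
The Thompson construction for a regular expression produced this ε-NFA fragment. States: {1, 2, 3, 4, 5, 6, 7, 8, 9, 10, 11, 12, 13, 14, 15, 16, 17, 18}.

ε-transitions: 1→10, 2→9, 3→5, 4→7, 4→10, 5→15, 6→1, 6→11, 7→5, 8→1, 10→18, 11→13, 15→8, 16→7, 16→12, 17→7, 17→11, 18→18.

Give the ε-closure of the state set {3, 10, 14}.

Start with {3, 10, 14}.
From 3 via ε: add 5.
From 10 via ε: add 18.
From 5 via ε: add 15.
From 15 via ε: add 8.
From 8 via ε: add 1.
No new states can be added; the closed set is {1, 3, 5, 8, 10, 14, 15, 18}.

{1, 3, 5, 8, 10, 14, 15, 18}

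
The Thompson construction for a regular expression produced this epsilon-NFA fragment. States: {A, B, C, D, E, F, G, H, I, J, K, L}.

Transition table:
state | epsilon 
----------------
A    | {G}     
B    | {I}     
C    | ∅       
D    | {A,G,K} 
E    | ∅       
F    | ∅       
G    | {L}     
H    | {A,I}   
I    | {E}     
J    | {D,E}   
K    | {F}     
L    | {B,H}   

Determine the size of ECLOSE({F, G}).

8

Start with {F, G}.
From G via epsilon: add L.
From L via epsilon: add B, H.
From B via epsilon: add I.
From H via epsilon: add A.
From I via epsilon: add E.
epsilon-closure = {A, B, E, F, G, H, I, L}, which has 8 states.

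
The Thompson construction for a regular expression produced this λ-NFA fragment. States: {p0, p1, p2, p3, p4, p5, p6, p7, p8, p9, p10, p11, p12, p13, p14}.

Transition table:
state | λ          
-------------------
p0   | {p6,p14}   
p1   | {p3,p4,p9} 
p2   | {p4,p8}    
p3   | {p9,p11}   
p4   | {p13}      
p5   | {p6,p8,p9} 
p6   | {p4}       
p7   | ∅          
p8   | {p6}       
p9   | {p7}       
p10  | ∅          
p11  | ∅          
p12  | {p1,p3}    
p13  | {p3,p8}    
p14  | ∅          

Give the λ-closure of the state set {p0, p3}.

{p0, p3, p4, p6, p7, p8, p9, p11, p13, p14}

Start with {p0, p3}.
From p0 via λ: add p6, p14.
From p3 via λ: add p9, p11.
From p6 via λ: add p4.
From p9 via λ: add p7.
From p4 via λ: add p13.
From p13 via λ: add p8.
No new states can be added; the closed set is {p0, p3, p4, p6, p7, p8, p9, p11, p13, p14}.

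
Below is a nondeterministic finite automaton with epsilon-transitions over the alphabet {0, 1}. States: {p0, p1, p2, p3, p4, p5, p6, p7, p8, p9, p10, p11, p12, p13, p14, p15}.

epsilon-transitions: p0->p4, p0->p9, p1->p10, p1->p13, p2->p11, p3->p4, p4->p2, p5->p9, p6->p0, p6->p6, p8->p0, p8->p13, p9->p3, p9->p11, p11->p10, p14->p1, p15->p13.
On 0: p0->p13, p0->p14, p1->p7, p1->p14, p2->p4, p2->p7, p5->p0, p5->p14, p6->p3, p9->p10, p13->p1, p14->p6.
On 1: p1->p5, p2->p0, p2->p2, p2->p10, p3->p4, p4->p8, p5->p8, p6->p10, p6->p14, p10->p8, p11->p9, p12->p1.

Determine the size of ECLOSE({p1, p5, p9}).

9

Start with {p1, p5, p9}.
From p1 via epsilon: add p10, p13.
From p9 via epsilon: add p3, p11.
From p3 via epsilon: add p4.
From p4 via epsilon: add p2.
epsilon-closure = {p1, p2, p3, p4, p5, p9, p10, p11, p13}, which has 9 states.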